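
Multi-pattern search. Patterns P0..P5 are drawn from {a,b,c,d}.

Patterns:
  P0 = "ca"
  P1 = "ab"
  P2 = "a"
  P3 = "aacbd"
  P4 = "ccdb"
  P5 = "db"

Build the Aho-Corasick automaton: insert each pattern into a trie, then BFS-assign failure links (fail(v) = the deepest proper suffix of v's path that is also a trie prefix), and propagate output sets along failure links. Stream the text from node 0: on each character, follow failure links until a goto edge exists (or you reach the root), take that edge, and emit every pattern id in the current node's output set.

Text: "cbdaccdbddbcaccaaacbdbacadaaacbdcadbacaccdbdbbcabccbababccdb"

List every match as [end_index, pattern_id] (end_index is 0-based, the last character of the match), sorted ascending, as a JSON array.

Construct AC machine:
Trie (insert patterns):
  0='ε' goto a→3 c→1 d→12
  1='c' goto a→2 c→9
  2='ca' goto ·  [P0 ends]
  3='a' goto a→5 b→4  [P2 ends]
  4='ab' goto ·  [P1 ends]
  5='aa' goto c→6
  6='aac' goto b→7
  7='aacb' goto d→8
  8='aacbd' goto ·  [P3 ends]
  9='cc' goto d→10
  10='ccd' goto b→11
  11='ccdb' goto ·  [P4 ends]
  12='d' goto b→13
  13='db' goto ·  [P5 ends]

Failure links (BFS by depth):
  n1('c'): parent n0 fail=0; on 'c' 0 → fail=0;  out ∅∪∅=∅
  n3('a'): parent n0 fail=0; on 'a' 0 → fail=0;  out {2}∪∅={2}
  n12('d'): parent n0 fail=0; on 'd' 0 → fail=0;  out ∅∪∅=∅
  n2('ca'): parent n1 fail=0; on 'a' 0 → fail=3;  out {0}∪{2}={0,2}
  n4('ab'): parent n3 fail=0; on 'b' 0 → fail=0;  out {1}∪∅={1}
  n5('aa'): parent n3 fail=0; on 'a' 0 → fail=3;  out ∅∪{2}={2}
  n9('cc'): parent n1 fail=0; on 'c' 0 → fail=1;  out ∅∪∅=∅
  n13('db'): parent n12 fail=0; on 'b' 0 → fail=0;  out {5}∪∅={5}
  n6('aac'): parent n5 fail=3; on 'c' 3→0 → fail=1;  out ∅∪∅=∅
  n10('ccd'): parent n9 fail=1; on 'd' 1→0 → fail=12;  out ∅∪∅=∅
  n7('aacb'): parent n6 fail=1; on 'b' 1→0 → fail=0;  out ∅∪∅=∅
  n11('ccdb'): parent n10 fail=12; on 'b' 12 → fail=13;  out {4}∪{5}={4,5}
  n8('aacbd'): parent n7 fail=0; on 'd' 0 → fail=12;  out {3}∪∅={3}

Text stream:
pos 0 'c': at 1
pos 1 'b': at 0 (fail-walked)
pos 2 'd': at 12
pos 3 'a': at 3 (fail-walked)  ** P2@[3:3]
pos 4 'c': at 1 (fail-walked)
pos 5 'c': at 9
pos 6 'd': at 10
pos 7 'b': at 11  ** P4@[4:7],P5@[6:7]
pos 8 'd': at 12 (fail-walked)
pos 9 'd': at 12 (fail-walked)
pos 10 'b': at 13  ** P5@[9:10]
pos 11 'c': at 1 (fail-walked)
pos 12 'a': at 2  ** P0@[11:12],P2@[12:12]
pos 13 'c': at 1 (fail-walked)
pos 14 'c': at 9
pos 15 'a': at 2 (fail-walked)  ** P0@[14:15],P2@[15:15]
pos 16 'a': at 5 (fail-walked)  ** P2@[16:16]
pos 17 'a': at 5 (fail-walked)  ** P2@[17:17]
pos 18 'c': at 6
pos 19 'b': at 7
pos 20 'd': at 8  ** P3@[16:20]
pos 21 'b': at 13 (fail-walked)  ** P5@[20:21]
pos 22 'a': at 3 (fail-walked)  ** P2@[22:22]
pos 23 'c': at 1 (fail-walked)
pos 24 'a': at 2  ** P0@[23:24],P2@[24:24]
pos 25 'd': at 12 (fail-walked)
pos 26 'a': at 3 (fail-walked)  ** P2@[26:26]
pos 27 'a': at 5  ** P2@[27:27]
pos 28 'a': at 5 (fail-walked)  ** P2@[28:28]
pos 29 'c': at 6
pos 30 'b': at 7
pos 31 'd': at 8  ** P3@[27:31]
pos 32 'c': at 1 (fail-walked)
pos 33 'a': at 2  ** P0@[32:33],P2@[33:33]
pos 34 'd': at 12 (fail-walked)
pos 35 'b': at 13  ** P5@[34:35]
pos 36 'a': at 3 (fail-walked)  ** P2@[36:36]
pos 37 'c': at 1 (fail-walked)
pos 38 'a': at 2  ** P0@[37:38],P2@[38:38]
pos 39 'c': at 1 (fail-walked)
pos 40 'c': at 9
pos 41 'd': at 10
pos 42 'b': at 11  ** P4@[39:42],P5@[41:42]
pos 43 'd': at 12 (fail-walked)
pos 44 'b': at 13  ** P5@[43:44]
pos 45 'b': at 0 (fail-walked)
pos 46 'c': at 1
pos 47 'a': at 2  ** P0@[46:47],P2@[47:47]
pos 48 'b': at 4 (fail-walked)  ** P1@[47:48]
pos 49 'c': at 1 (fail-walked)
pos 50 'c': at 9
pos 51 'b': at 0 (fail-walked)
pos 52 'a': at 3  ** P2@[52:52]
pos 53 'b': at 4  ** P1@[52:53]
pos 54 'a': at 3 (fail-walked)  ** P2@[54:54]
pos 55 'b': at 4  ** P1@[54:55]
pos 56 'c': at 1 (fail-walked)
pos 57 'c': at 9
pos 58 'd': at 10
pos 59 'b': at 11  ** P4@[56:59],P5@[58:59]

Matches: [[3,2],[7,4],[7,5],[10,5],[12,0],[12,2],[15,0],[15,2],[16,2],[17,2],[20,3],[21,5],[22,2],[24,0],[24,2],[26,2],[27,2],[28,2],[31,3],[33,0],[33,2],[35,5],[36,2],[38,0],[38,2],[42,4],[42,5],[44,5],[47,0],[47,2],[48,1],[52,2],[53,1],[54,2],[55,1],[59,4],[59,5]]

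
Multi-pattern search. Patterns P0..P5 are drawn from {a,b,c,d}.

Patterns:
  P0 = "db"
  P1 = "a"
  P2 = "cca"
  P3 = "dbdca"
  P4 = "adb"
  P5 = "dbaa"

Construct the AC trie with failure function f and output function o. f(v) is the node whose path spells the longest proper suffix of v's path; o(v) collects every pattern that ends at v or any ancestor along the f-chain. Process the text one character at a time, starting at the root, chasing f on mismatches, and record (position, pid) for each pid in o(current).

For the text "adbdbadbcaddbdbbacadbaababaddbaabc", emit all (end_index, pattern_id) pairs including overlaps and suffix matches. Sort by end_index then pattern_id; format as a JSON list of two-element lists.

Build automaton:
Trie (insert patterns):
  0='ε' goto a→3 c→4 d→1
  1='d' goto b→2
  2='db' goto a→12 d→7  ←P0
  3='a' goto d→10  ←P1
  4='c' goto c→5
  5='cc' goto a→6
  6='cca' goto ·  ←P2
  7='dbd' goto c→8
  8='dbdc' goto a→9
  9='dbdca' goto ·  ←P3
  10='ad' goto b→11
  11='adb' goto ·  ←P4
  12='dba' goto a→13
  13='dbaa' goto ·  ←P5

Failure links (BFS by depth):
  fail(1) 'd': from fail(0)=0 chase 'd': 0 ⇒ 0;  out=∅∪out(0)=∅
  fail(3) 'a': from fail(0)=0 chase 'a': 0 ⇒ 0;  out={1}∪out(0)={1}
  fail(4) 'c': from fail(0)=0 chase 'c': 0 ⇒ 0;  out=∅∪out(0)=∅
  fail(2) 'db': from fail(1)=0 chase 'b': 0 ⇒ 0;  out={0}∪out(0)={0}
  fail(5) 'cc': from fail(4)=0 chase 'c': 0 ⇒ 4;  out=∅∪out(4)=∅
  fail(10) 'ad': from fail(3)=0 chase 'd': 0 ⇒ 1;  out=∅∪out(1)=∅
  fail(6) 'cca': from fail(5)=4 chase 'a': 4→0 ⇒ 3;  out={2}∪out(3)={1,2}
  fail(7) 'dbd': from fail(2)=0 chase 'd': 0 ⇒ 1;  out=∅∪out(1)=∅
  fail(11) 'adb': from fail(10)=1 chase 'b': 1 ⇒ 2;  out={4}∪out(2)={0,4}
  fail(12) 'dba': from fail(2)=0 chase 'a': 0 ⇒ 3;  out=∅∪out(3)={1}
  fail(8) 'dbdc': from fail(7)=1 chase 'c': 1→0 ⇒ 4;  out=∅∪out(4)=∅
  fail(13) 'dbaa': from fail(12)=3 chase 'a': 3→0 ⇒ 3;  out={5}∪out(3)={1,5}
  fail(9) 'dbdca': from fail(8)=4 chase 'a': 4→0 ⇒ 3;  out={3}∪out(3)={1,3}

Run:
pos 0 'a': at 3  → match P1@[0:0]
pos 1 'd': at 10
pos 2 'b': at 11  → match P0@[1:2],P4@[0:2]
pos 3 'd': at 7 (via fail)
pos 4 'b': at 2 (via fail)  → match P0@[3:4]
pos 5 'a': at 12  → match P1@[5:5]
pos 6 'd': at 10 (via fail)
pos 7 'b': at 11  → match P0@[6:7],P4@[5:7]
pos 8 'c': at 4 (via fail)
pos 9 'a': at 3 (via fail)  → match P1@[9:9]
pos 10 'd': at 10
pos 11 'd': at 1 (via fail)
pos 12 'b': at 2  → match P0@[11:12]
pos 13 'd': at 7
pos 14 'b': at 2 (via fail)  → match P0@[13:14]
pos 15 'b': at 0 (via fail)
pos 16 'a': at 3  → match P1@[16:16]
pos 17 'c': at 4 (via fail)
pos 18 'a': at 3 (via fail)  → match P1@[18:18]
pos 19 'd': at 10
pos 20 'b': at 11  → match P0@[19:20],P4@[18:20]
pos 21 'a': at 12 (via fail)  → match P1@[21:21]
pos 22 'a': at 13  → match P1@[22:22],P5@[19:22]
pos 23 'b': at 0 (via fail)
pos 24 'a': at 3  → match P1@[24:24]
pos 25 'b': at 0 (via fail)
pos 26 'a': at 3  → match P1@[26:26]
pos 27 'd': at 10
pos 28 'd': at 1 (via fail)
pos 29 'b': at 2  → match P0@[28:29]
pos 30 'a': at 12  → match P1@[30:30]
pos 31 'a': at 13  → match P1@[31:31],P5@[28:31]
pos 32 'b': at 0 (via fail)
pos 33 'c': at 4

All matches (sorted): [[0,1],[2,0],[2,4],[4,0],[5,1],[7,0],[7,4],[9,1],[12,0],[14,0],[16,1],[18,1],[20,0],[20,4],[21,1],[22,1],[22,5],[24,1],[26,1],[29,0],[30,1],[31,1],[31,5]]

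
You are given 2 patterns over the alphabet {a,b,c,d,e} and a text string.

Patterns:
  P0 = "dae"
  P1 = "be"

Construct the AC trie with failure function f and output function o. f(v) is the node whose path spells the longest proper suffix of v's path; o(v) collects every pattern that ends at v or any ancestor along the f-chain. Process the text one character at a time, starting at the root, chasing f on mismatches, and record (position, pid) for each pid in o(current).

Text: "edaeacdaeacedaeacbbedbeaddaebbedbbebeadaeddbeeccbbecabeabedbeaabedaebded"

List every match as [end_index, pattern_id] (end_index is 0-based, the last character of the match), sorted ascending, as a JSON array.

Build:
Trie nodes:
  n0 'ε': b→4 d→1
  n1 'd': a→2
  n2 'da': e→3
  n3 'dae': ·  ←P0
  n4 'b': e→5
  n5 'be': ·  ←P1

BFS fail/out derivation:
  fail(1) 'd': from fail(0)=0 chase 'd': 0 ⇒ 0;  out=∅∪out(0)=∅
  fail(4) 'b': from fail(0)=0 chase 'b': 0 ⇒ 0;  out=∅∪out(0)=∅
  fail(2) 'da': from fail(1)=0 chase 'a': 0 ⇒ 0;  out=∅∪out(0)=∅
  fail(5) 'be': from fail(4)=0 chase 'e': 0 ⇒ 0;  out={1}∪out(0)={1}
  fail(3) 'dae': from fail(2)=0 chase 'e': 0 ⇒ 0;  out={0}∪out(0)={0}

Text stream:
i=0 'e': node 0→0
i=1 'd': node 0→1
i=2 'a': node 1→2
i=3 'e': node 2→3  ** P0@[1:3]
i=4 'a': node 3→0 (fail-walked)
i=5 'c': node 0→0
i=6 'd': node 0→1
i=7 'a': node 1→2
i=8 'e': node 2→3  ** P0@[6:8]
i=9 'a': node 3→0 (fail-walked)
i=10 'c': node 0→0
i=11 'e': node 0→0
i=12 'd': node 0→1
i=13 'a': node 1→2
i=14 'e': node 2→3  ** P0@[12:14]
i=15 'a': node 3→0 (fail-walked)
i=16 'c': node 0→0
i=17 'b': node 0→4
i=18 'b': node 4→4 (fail-walked)
i=19 'e': node 4→5  ** P1@[18:19]
i=20 'd': node 5→1 (fail-walked)
i=21 'b': node 1→4 (fail-walked)
i=22 'e': node 4→5  ** P1@[21:22]
i=23 'a': node 5→0 (fail-walked)
i=24 'd': node 0→1
i=25 'd': node 1→1 (fail-walked)
i=26 'a': node 1→2
i=27 'e': node 2→3  ** P0@[25:27]
i=28 'b': node 3→4 (fail-walked)
i=29 'b': node 4→4 (fail-walked)
i=30 'e': node 4→5  ** P1@[29:30]
i=31 'd': node 5→1 (fail-walked)
i=32 'b': node 1→4 (fail-walked)
i=33 'b': node 4→4 (fail-walked)
i=34 'e': node 4→5  ** P1@[33:34]
i=35 'b': node 5→4 (fail-walked)
i=36 'e': node 4→5  ** P1@[35:36]
i=37 'a': node 5→0 (fail-walked)
i=38 'd': node 0→1
i=39 'a': node 1→2
i=40 'e': node 2→3  ** P0@[38:40]
i=41 'd': node 3→1 (fail-walked)
i=42 'd': node 1→1 (fail-walked)
i=43 'b': node 1→4 (fail-walked)
i=44 'e': node 4→5  ** P1@[43:44]
i=45 'e': node 5→0 (fail-walked)
i=46 'c': node 0→0
i=47 'c': node 0→0
i=48 'b': node 0→4
i=49 'b': node 4→4 (fail-walked)
i=50 'e': node 4→5  ** P1@[49:50]
i=51 'c': node 5→0 (fail-walked)
i=52 'a': node 0→0
i=53 'b': node 0→4
i=54 'e': node 4→5  ** P1@[53:54]
i=55 'a': node 5→0 (fail-walked)
i=56 'b': node 0→4
i=57 'e': node 4→5  ** P1@[56:57]
i=58 'd': node 5→1 (fail-walked)
i=59 'b': node 1→4 (fail-walked)
i=60 'e': node 4→5  ** P1@[59:60]
i=61 'a': node 5→0 (fail-walked)
i=62 'a': node 0→0
i=63 'b': node 0→4
i=64 'e': node 4→5  ** P1@[63:64]
i=65 'd': node 5→1 (fail-walked)
i=66 'a': node 1→2
i=67 'e': node 2→3  ** P0@[65:67]
i=68 'b': node 3→4 (fail-walked)
i=69 'd': node 4→1 (fail-walked)
i=70 'e': node 1→0 (fail-walked)
i=71 'd': node 0→1

Result: [[3,0],[8,0],[14,0],[19,1],[22,1],[27,0],[30,1],[34,1],[36,1],[40,0],[44,1],[50,1],[54,1],[57,1],[60,1],[64,1],[67,0]]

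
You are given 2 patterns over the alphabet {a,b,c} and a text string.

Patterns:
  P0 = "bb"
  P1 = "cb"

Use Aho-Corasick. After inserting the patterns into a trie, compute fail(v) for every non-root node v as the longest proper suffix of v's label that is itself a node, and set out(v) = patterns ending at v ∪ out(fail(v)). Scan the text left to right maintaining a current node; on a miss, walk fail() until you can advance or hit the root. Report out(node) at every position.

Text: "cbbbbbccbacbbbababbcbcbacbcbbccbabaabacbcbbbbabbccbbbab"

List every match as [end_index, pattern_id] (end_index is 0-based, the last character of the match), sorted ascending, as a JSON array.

Construct AC machine:
Trie (insert patterns):
  n0 'ε': b→1 c→3
  n1 'b': b→2
  n2 'bb': ·  [P0 ends]
  n3 'c': b→4
  n4 'cb': ·  [P1 ends]

BFS fail/out derivation:
  fail(1) 'b': from fail(0)=0 chase 'b': 0 ⇒ 0;  out=∅∪out(0)=∅
  fail(3) 'c': from fail(0)=0 chase 'c': 0 ⇒ 0;  out=∅∪out(0)=∅
  fail(2) 'bb': from fail(1)=0 chase 'b': 0 ⇒ 1;  out={0}∪out(1)={0}
  fail(4) 'cb': from fail(3)=0 chase 'b': 0 ⇒ 1;  out={1}∪out(1)={1}

Scan:
[0] read 'c'  n0⇒n3
[1] read 'b'  n3⇒n4  → match P1@[0:1]
[2] read 'b'  n4⇒n2 (via fail)  → match P0@[1:2]
[3] read 'b'  n2⇒n2 (via fail)  → match P0@[2:3]
[4] read 'b'  n2⇒n2 (via fail)  → match P0@[3:4]
[5] read 'b'  n2⇒n2 (via fail)  → match P0@[4:5]
[6] read 'c'  n2⇒n3 (via fail)
[7] read 'c'  n3⇒n3 (via fail)
[8] read 'b'  n3⇒n4  → match P1@[7:8]
[9] read 'a'  n4⇒n0 (via fail)
[10] read 'c'  n0⇒n3
[11] read 'b'  n3⇒n4  → match P1@[10:11]
[12] read 'b'  n4⇒n2 (via fail)  → match P0@[11:12]
[13] read 'b'  n2⇒n2 (via fail)  → match P0@[12:13]
[14] read 'a'  n2⇒n0 (via fail)
[15] read 'b'  n0⇒n1
[16] read 'a'  n1⇒n0 (via fail)
[17] read 'b'  n0⇒n1
[18] read 'b'  n1⇒n2  → match P0@[17:18]
[19] read 'c'  n2⇒n3 (via fail)
[20] read 'b'  n3⇒n4  → match P1@[19:20]
[21] read 'c'  n4⇒n3 (via fail)
[22] read 'b'  n3⇒n4  → match P1@[21:22]
[23] read 'a'  n4⇒n0 (via fail)
[24] read 'c'  n0⇒n3
[25] read 'b'  n3⇒n4  → match P1@[24:25]
[26] read 'c'  n4⇒n3 (via fail)
[27] read 'b'  n3⇒n4  → match P1@[26:27]
[28] read 'b'  n4⇒n2 (via fail)  → match P0@[27:28]
[29] read 'c'  n2⇒n3 (via fail)
[30] read 'c'  n3⇒n3 (via fail)
[31] read 'b'  n3⇒n4  → match P1@[30:31]
[32] read 'a'  n4⇒n0 (via fail)
[33] read 'b'  n0⇒n1
[34] read 'a'  n1⇒n0 (via fail)
[35] read 'a'  n0⇒n0
[36] read 'b'  n0⇒n1
[37] read 'a'  n1⇒n0 (via fail)
[38] read 'c'  n0⇒n3
[39] read 'b'  n3⇒n4  → match P1@[38:39]
[40] read 'c'  n4⇒n3 (via fail)
[41] read 'b'  n3⇒n4  → match P1@[40:41]
[42] read 'b'  n4⇒n2 (via fail)  → match P0@[41:42]
[43] read 'b'  n2⇒n2 (via fail)  → match P0@[42:43]
[44] read 'b'  n2⇒n2 (via fail)  → match P0@[43:44]
[45] read 'a'  n2⇒n0 (via fail)
[46] read 'b'  n0⇒n1
[47] read 'b'  n1⇒n2  → match P0@[46:47]
[48] read 'c'  n2⇒n3 (via fail)
[49] read 'c'  n3⇒n3 (via fail)
[50] read 'b'  n3⇒n4  → match P1@[49:50]
[51] read 'b'  n4⇒n2 (via fail)  → match P0@[50:51]
[52] read 'b'  n2⇒n2 (via fail)  → match P0@[51:52]
[53] read 'a'  n2⇒n0 (via fail)
[54] read 'b'  n0⇒n1

All matches (sorted): [[1,1],[2,0],[3,0],[4,0],[5,0],[8,1],[11,1],[12,0],[13,0],[18,0],[20,1],[22,1],[25,1],[27,1],[28,0],[31,1],[39,1],[41,1],[42,0],[43,0],[44,0],[47,0],[50,1],[51,0],[52,0]]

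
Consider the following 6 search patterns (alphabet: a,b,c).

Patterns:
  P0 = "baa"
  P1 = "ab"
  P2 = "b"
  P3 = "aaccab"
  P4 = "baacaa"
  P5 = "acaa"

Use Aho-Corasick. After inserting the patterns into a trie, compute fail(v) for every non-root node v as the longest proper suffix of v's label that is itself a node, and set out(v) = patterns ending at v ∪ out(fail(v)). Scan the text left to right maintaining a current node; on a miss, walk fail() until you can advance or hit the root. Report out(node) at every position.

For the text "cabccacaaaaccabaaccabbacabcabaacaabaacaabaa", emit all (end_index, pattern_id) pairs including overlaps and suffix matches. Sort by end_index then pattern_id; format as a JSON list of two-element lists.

Build:
Trie (insert patterns):
  n0 'ε': a→4 b→1
  n1 'b': a→2  [P2 ends]
  n2 'ba': a→3
  n3 'baa': c→11  [P0 ends]
  n4 'a': a→6 b→5 c→14
  n5 'ab': ·  [P1 ends]
  n6 'aa': c→7
  n7 'aac': c→8
  n8 'aacc': a→9
  n9 'aacca': b→10
  n10 'aaccab': ·  [P3 ends]
  n11 'baac': a→12
  n12 'baaca': a→13
  n13 'baacaa': ·  [P4 ends]
  n14 'ac': a→15
  n15 'aca': a→16
  n16 'acaa': ·  [P5 ends]

Failure links (BFS by depth):
  n1('b'): parent n0 fail=0; on 'b' 0 → fail=0;  out {2}∪∅={2}
  n4('a'): parent n0 fail=0; on 'a' 0 → fail=0;  out ∅∪∅=∅
  n2('ba'): parent n1 fail=0; on 'a' 0 → fail=4;  out ∅∪∅=∅
  n5('ab'): parent n4 fail=0; on 'b' 0 → fail=1;  out {1}∪{2}={1,2}
  n6('aa'): parent n4 fail=0; on 'a' 0 → fail=4;  out ∅∪∅=∅
  n14('ac'): parent n4 fail=0; on 'c' 0 → fail=0;  out ∅∪∅=∅
  n3('baa'): parent n2 fail=4; on 'a' 4 → fail=6;  out {0}∪∅={0}
  n7('aac'): parent n6 fail=4; on 'c' 4 → fail=14;  out ∅∪∅=∅
  n15('aca'): parent n14 fail=0; on 'a' 0 → fail=4;  out ∅∪∅=∅
  n8('aacc'): parent n7 fail=14; on 'c' 14→0 → fail=0;  out ∅∪∅=∅
  n11('baac'): parent n3 fail=6; on 'c' 6 → fail=7;  out ∅∪∅=∅
  n16('acaa'): parent n15 fail=4; on 'a' 4 → fail=6;  out {5}∪∅={5}
  n9('aacca'): parent n8 fail=0; on 'a' 0 → fail=4;  out ∅∪∅=∅
  n12('baaca'): parent n11 fail=7; on 'a' 7→14 → fail=15;  out ∅∪∅=∅
  n10('aaccab'): parent n9 fail=4; on 'b' 4 → fail=5;  out {3}∪{1,2}={1,2,3}
  n13('baacaa'): parent n12 fail=15; on 'a' 15 → fail=16;  out {4}∪{5}={4,5}

Run:
[0] read 'c'  n0⇒n0
[1] read 'a'  n0⇒n4
[2] read 'b'  n4⇒n5  ** P1@[1:2],P2@[2:2]
[3] read 'c'  n5⇒n0 ·f
[4] read 'c'  n0⇒n0
[5] read 'a'  n0⇒n4
[6] read 'c'  n4⇒n14
[7] read 'a'  n14⇒n15
[8] read 'a'  n15⇒n16  ** P5@[5:8]
[9] read 'a'  n16⇒n6 ·f
[10] read 'a'  n6⇒n6 ·f
[11] read 'c'  n6⇒n7
[12] read 'c'  n7⇒n8
[13] read 'a'  n8⇒n9
[14] read 'b'  n9⇒n10  ** P1@[13:14],P2@[14:14],P3@[9:14]
[15] read 'a'  n10⇒n2 ·f
[16] read 'a'  n2⇒n3  ** P0@[14:16]
[17] read 'c'  n3⇒n11
[18] read 'c'  n11⇒n8 ·f
[19] read 'a'  n8⇒n9
[20] read 'b'  n9⇒n10  ** P1@[19:20],P2@[20:20],P3@[15:20]
[21] read 'b'  n10⇒n1 ·f  ** P2@[21:21]
[22] read 'a'  n1⇒n2
[23] read 'c'  n2⇒n14 ·f
[24] read 'a'  n14⇒n15
[25] read 'b'  n15⇒n5 ·f  ** P1@[24:25],P2@[25:25]
[26] read 'c'  n5⇒n0 ·f
[27] read 'a'  n0⇒n4
[28] read 'b'  n4⇒n5  ** P1@[27:28],P2@[28:28]
[29] read 'a'  n5⇒n2 ·f
[30] read 'a'  n2⇒n3  ** P0@[28:30]
[31] read 'c'  n3⇒n11
[32] read 'a'  n11⇒n12
[33] read 'a'  n12⇒n13  ** P4@[28:33],P5@[30:33]
[34] read 'b'  n13⇒n5 ·f  ** P1@[33:34],P2@[34:34]
[35] read 'a'  n5⇒n2 ·f
[36] read 'a'  n2⇒n3  ** P0@[34:36]
[37] read 'c'  n3⇒n11
[38] read 'a'  n11⇒n12
[39] read 'a'  n12⇒n13  ** P4@[34:39],P5@[36:39]
[40] read 'b'  n13⇒n5 ·f  ** P1@[39:40],P2@[40:40]
[41] read 'a'  n5⇒n2 ·f
[42] read 'a'  n2⇒n3  ** P0@[40:42]

Matches: [[2,1],[2,2],[8,5],[14,1],[14,2],[14,3],[16,0],[20,1],[20,2],[20,3],[21,2],[25,1],[25,2],[28,1],[28,2],[30,0],[33,4],[33,5],[34,1],[34,2],[36,0],[39,4],[39,5],[40,1],[40,2],[42,0]]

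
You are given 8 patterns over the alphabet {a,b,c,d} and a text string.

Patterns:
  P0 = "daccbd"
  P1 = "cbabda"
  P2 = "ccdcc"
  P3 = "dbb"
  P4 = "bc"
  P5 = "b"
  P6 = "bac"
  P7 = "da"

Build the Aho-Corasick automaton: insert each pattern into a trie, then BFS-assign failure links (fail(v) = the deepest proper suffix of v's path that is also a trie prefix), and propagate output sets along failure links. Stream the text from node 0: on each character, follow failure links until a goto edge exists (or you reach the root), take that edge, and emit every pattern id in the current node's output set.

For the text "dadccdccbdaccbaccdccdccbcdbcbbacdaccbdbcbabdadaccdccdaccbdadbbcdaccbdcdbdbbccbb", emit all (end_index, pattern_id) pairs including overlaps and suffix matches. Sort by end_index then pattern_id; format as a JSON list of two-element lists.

Build automaton:
Trie nodes:
  0='ε' goto b→19 c→7 d→1
  1='d' goto a→2 b→17
  2='da' goto c→3  ←P7
  3='dac' goto c→4
  4='dacc' goto b→5
  5='daccb' goto d→6
  6='daccbd' goto ·  ←P0
  7='c' goto b→8 c→13
  8='cb' goto a→9
  9='cba' goto b→10
  10='cbab' goto d→11
  11='cbabd' goto a→12
  12='cbabda' goto ·  ←P1
  13='cc' goto d→14
  14='ccd' goto c→15
  15='ccdc' goto c→16
  16='ccdcc' goto ·  ←P2
  17='db' goto b→18
  18='dbb' goto ·  ←P3
  19='b' goto a→21 c→20  ←P5
  20='bc' goto ·  ←P4
  21='ba' goto c→22
  22='bac' goto ·  ←P6

Failure links (BFS by depth):
  fail(1) 'd': from fail(0)=0 chase 'd': 0 ⇒ 0;  out=∅∪out(0)=∅
  fail(7) 'c': from fail(0)=0 chase 'c': 0 ⇒ 0;  out=∅∪out(0)=∅
  fail(19) 'b': from fail(0)=0 chase 'b': 0 ⇒ 0;  out={5}∪out(0)={5}
  fail(2) 'da': from fail(1)=0 chase 'a': 0 ⇒ 0;  out={7}∪out(0)={7}
  fail(8) 'cb': from fail(7)=0 chase 'b': 0 ⇒ 19;  out=∅∪out(19)={5}
  fail(13) 'cc': from fail(7)=0 chase 'c': 0 ⇒ 7;  out=∅∪out(7)=∅
  fail(17) 'db': from fail(1)=0 chase 'b': 0 ⇒ 19;  out=∅∪out(19)={5}
  fail(20) 'bc': from fail(19)=0 chase 'c': 0 ⇒ 7;  out={4}∪out(7)={4}
  fail(21) 'ba': from fail(19)=0 chase 'a': 0 ⇒ 0;  out=∅∪out(0)=∅
  fail(3) 'dac': from fail(2)=0 chase 'c': 0 ⇒ 7;  out=∅∪out(7)=∅
  fail(9) 'cba': from fail(8)=19 chase 'a': 19 ⇒ 21;  out=∅∪out(21)=∅
  fail(14) 'ccd': from fail(13)=7 chase 'd': 7→0 ⇒ 1;  out=∅∪out(1)=∅
  fail(18) 'dbb': from fail(17)=19 chase 'b': 19→0 ⇒ 19;  out={3}∪out(19)={3,5}
  fail(22) 'bac': from fail(21)=0 chase 'c': 0 ⇒ 7;  out={6}∪out(7)={6}
  fail(4) 'dacc': from fail(3)=7 chase 'c': 7 ⇒ 13;  out=∅∪out(13)=∅
  fail(10) 'cbab': from fail(9)=21 chase 'b': 21→0 ⇒ 19;  out=∅∪out(19)={5}
  fail(15) 'ccdc': from fail(14)=1 chase 'c': 1→0 ⇒ 7;  out=∅∪out(7)=∅
  fail(5) 'daccb': from fail(4)=13 chase 'b': 13→7 ⇒ 8;  out=∅∪out(8)={5}
  fail(11) 'cbabd': from fail(10)=19 chase 'd': 19→0 ⇒ 1;  out=∅∪out(1)=∅
  fail(16) 'ccdcc': from fail(15)=7 chase 'c': 7 ⇒ 13;  out={2}∪out(13)={2}
  fail(6) 'daccbd': from fail(5)=8 chase 'd': 8→19→0 ⇒ 1;  out={0}∪out(1)={0}
  fail(12) 'cbabda': from fail(11)=1 chase 'a': 1 ⇒ 2;  out={1}∪out(2)={1,7}

Text stream:
i=0 'd': node 0→1
i=1 'a': node 1→2  ** P7@[0:1]
i=2 'd': node 2→1 ·f
i=3 'c': node 1→7 ·f
i=4 'c': node 7→13
i=5 'd': node 13→14
i=6 'c': node 14→15
i=7 'c': node 15→16  ** P2@[3:7]
i=8 'b': node 16→8 ·f  ** P5@[8:8]
i=9 'd': node 8→1 ·f
i=10 'a': node 1→2  ** P7@[9:10]
i=11 'c': node 2→3
i=12 'c': node 3→4
i=13 'b': node 4→5  ** P5@[13:13]
i=14 'a': node 5→9 ·f
i=15 'c': node 9→22 ·f  ** P6@[13:15]
i=16 'c': node 22→13 ·f
i=17 'd': node 13→14
i=18 'c': node 14→15
i=19 'c': node 15→16  ** P2@[15:19]
i=20 'd': node 16→14 ·f
i=21 'c': node 14→15
i=22 'c': node 15→16  ** P2@[18:22]
i=23 'b': node 16→8 ·f  ** P5@[23:23]
i=24 'c': node 8→20 ·f  ** P4@[23:24]
i=25 'd': node 20→1 ·f
i=26 'b': node 1→17  ** P5@[26:26]
i=27 'c': node 17→20 ·f  ** P4@[26:27]
i=28 'b': node 20→8 ·f  ** P5@[28:28]
i=29 'b': node 8→19 ·f  ** P5@[29:29]
i=30 'a': node 19→21
i=31 'c': node 21→22  ** P6@[29:31]
i=32 'd': node 22→1 ·f
i=33 'a': node 1→2  ** P7@[32:33]
i=34 'c': node 2→3
i=35 'c': node 3→4
i=36 'b': node 4→5  ** P5@[36:36]
i=37 'd': node 5→6  ** P0@[32:37]
i=38 'b': node 6→17 ·f  ** P5@[38:38]
i=39 'c': node 17→20 ·f  ** P4@[38:39]
i=40 'b': node 20→8 ·f  ** P5@[40:40]
i=41 'a': node 8→9
i=42 'b': node 9→10  ** P5@[42:42]
i=43 'd': node 10→11
i=44 'a': node 11→12  ** P1@[39:44],P7@[43:44]
i=45 'd': node 12→1 ·f
i=46 'a': node 1→2  ** P7@[45:46]
i=47 'c': node 2→3
i=48 'c': node 3→4
i=49 'd': node 4→14 ·f
i=50 'c': node 14→15
i=51 'c': node 15→16  ** P2@[47:51]
i=52 'd': node 16→14 ·f
i=53 'a': node 14→2 ·f  ** P7@[52:53]
i=54 'c': node 2→3
i=55 'c': node 3→4
i=56 'b': node 4→5  ** P5@[56:56]
i=57 'd': node 5→6  ** P0@[52:57]
i=58 'a': node 6→2 ·f  ** P7@[57:58]
i=59 'd': node 2→1 ·f
i=60 'b': node 1→17  ** P5@[60:60]
i=61 'b': node 17→18  ** P3@[59:61],P5@[61:61]
i=62 'c': node 18→20 ·f  ** P4@[61:62]
i=63 'd': node 20→1 ·f
i=64 'a': node 1→2  ** P7@[63:64]
i=65 'c': node 2→3
i=66 'c': node 3→4
i=67 'b': node 4→5  ** P5@[67:67]
i=68 'd': node 5→6  ** P0@[63:68]
i=69 'c': node 6→7 ·f
i=70 'd': node 7→1 ·f
i=71 'b': node 1→17  ** P5@[71:71]
i=72 'd': node 17→1 ·f
i=73 'b': node 1→17  ** P5@[73:73]
i=74 'b': node 17→18  ** P3@[72:74],P5@[74:74]
i=75 'c': node 18→20 ·f  ** P4@[74:75]
i=76 'c': node 20→13 ·f
i=77 'b': node 13→8 ·f  ** P5@[77:77]
i=78 'b': node 8→19 ·f  ** P5@[78:78]

Matches: [[1,7],[7,2],[8,5],[10,7],[13,5],[15,6],[19,2],[22,2],[23,5],[24,4],[26,5],[27,4],[28,5],[29,5],[31,6],[33,7],[36,5],[37,0],[38,5],[39,4],[40,5],[42,5],[44,1],[44,7],[46,7],[51,2],[53,7],[56,5],[57,0],[58,7],[60,5],[61,3],[61,5],[62,4],[64,7],[67,5],[68,0],[71,5],[73,5],[74,3],[74,5],[75,4],[77,5],[78,5]]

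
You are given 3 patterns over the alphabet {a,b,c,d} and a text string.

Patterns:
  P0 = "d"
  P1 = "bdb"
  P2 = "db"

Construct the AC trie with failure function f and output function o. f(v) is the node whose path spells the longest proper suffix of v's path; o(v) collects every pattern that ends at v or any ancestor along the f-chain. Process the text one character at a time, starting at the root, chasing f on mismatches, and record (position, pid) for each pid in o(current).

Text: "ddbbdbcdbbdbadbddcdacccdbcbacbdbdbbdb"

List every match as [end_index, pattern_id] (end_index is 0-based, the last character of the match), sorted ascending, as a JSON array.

Construct AC machine:
Trie (insert patterns):
  0='ε' goto b→2 d→1
  1='d' goto b→5  ←P0
  2='b' goto d→3
  3='bd' goto b→4
  4='bdb' goto ·  ←P1
  5='db' goto ·  ←P2

BFS fail/out derivation:
  fail(1) 'd': from fail(0)=0 chase 'd': 0 ⇒ 0;  out={0}∪out(0)={0}
  fail(2) 'b': from fail(0)=0 chase 'b': 0 ⇒ 0;  out=∅∪out(0)=∅
  fail(3) 'bd': from fail(2)=0 chase 'd': 0 ⇒ 1;  out=∅∪out(1)={0}
  fail(5) 'db': from fail(1)=0 chase 'b': 0 ⇒ 2;  out={2}∪out(2)={2}
  fail(4) 'bdb': from fail(3)=1 chase 'b': 1 ⇒ 5;  out={1}∪out(5)={1,2}

Text stream:
pos 0 'd': at 1  → match P0@[0:0]
pos 1 'd': at 1 ·f  → match P0@[1:1]
pos 2 'b': at 5  → match P2@[1:2]
pos 3 'b': at 2 ·f
pos 4 'd': at 3  → match P0@[4:4]
pos 5 'b': at 4  → match P1@[3:5],P2@[4:5]
pos 6 'c': at 0 ·f
pos 7 'd': at 1  → match P0@[7:7]
pos 8 'b': at 5  → match P2@[7:8]
pos 9 'b': at 2 ·f
pos 10 'd': at 3  → match P0@[10:10]
pos 11 'b': at 4  → match P1@[9:11],P2@[10:11]
pos 12 'a': at 0 ·f
pos 13 'd': at 1  → match P0@[13:13]
pos 14 'b': at 5  → match P2@[13:14]
pos 15 'd': at 3 ·f  → match P0@[15:15]
pos 16 'd': at 1 ·f  → match P0@[16:16]
pos 17 'c': at 0 ·f
pos 18 'd': at 1  → match P0@[18:18]
pos 19 'a': at 0 ·f
pos 20 'c': at 0
pos 21 'c': at 0
pos 22 'c': at 0
pos 23 'd': at 1  → match P0@[23:23]
pos 24 'b': at 5  → match P2@[23:24]
pos 25 'c': at 0 ·f
pos 26 'b': at 2
pos 27 'a': at 0 ·f
pos 28 'c': at 0
pos 29 'b': at 2
pos 30 'd': at 3  → match P0@[30:30]
pos 31 'b': at 4  → match P1@[29:31],P2@[30:31]
pos 32 'd': at 3 ·f  → match P0@[32:32]
pos 33 'b': at 4  → match P1@[31:33],P2@[32:33]
pos 34 'b': at 2 ·f
pos 35 'd': at 3  → match P0@[35:35]
pos 36 'b': at 4  → match P1@[34:36],P2@[35:36]

Result: [[0,0],[1,0],[2,2],[4,0],[5,1],[5,2],[7,0],[8,2],[10,0],[11,1],[11,2],[13,0],[14,2],[15,0],[16,0],[18,0],[23,0],[24,2],[30,0],[31,1],[31,2],[32,0],[33,1],[33,2],[35,0],[36,1],[36,2]]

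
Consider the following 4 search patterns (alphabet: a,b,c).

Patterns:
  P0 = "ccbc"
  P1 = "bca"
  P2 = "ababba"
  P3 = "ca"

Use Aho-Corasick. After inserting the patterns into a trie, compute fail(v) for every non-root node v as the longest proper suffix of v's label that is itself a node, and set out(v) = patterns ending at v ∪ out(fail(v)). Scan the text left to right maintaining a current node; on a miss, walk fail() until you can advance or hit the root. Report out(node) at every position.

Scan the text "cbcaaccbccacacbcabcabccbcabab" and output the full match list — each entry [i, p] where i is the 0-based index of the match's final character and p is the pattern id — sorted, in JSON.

Construct AC machine:
Trie nodes:
  0='ε' goto a→8 b→5 c→1
  1='c' goto a→14 c→2
  2='cc' goto b→3
  3='ccb' goto c→4
  4='ccbc' goto ·  ←P0
  5='b' goto c→6
  6='bc' goto a→7
  7='bca' goto ·  ←P1
  8='a' goto b→9
  9='ab' goto a→10
  10='aba' goto b→11
  11='abab' goto b→12
  12='ababb' goto a→13
  13='ababba' goto ·  ←P2
  14='ca' goto ·  ←P3

Failure links (BFS by depth):
  fail(1) 'c': from fail(0)=0 chase 'c': 0 ⇒ 0;  out=∅∪out(0)=∅
  fail(5) 'b': from fail(0)=0 chase 'b': 0 ⇒ 0;  out=∅∪out(0)=∅
  fail(8) 'a': from fail(0)=0 chase 'a': 0 ⇒ 0;  out=∅∪out(0)=∅
  fail(2) 'cc': from fail(1)=0 chase 'c': 0 ⇒ 1;  out=∅∪out(1)=∅
  fail(6) 'bc': from fail(5)=0 chase 'c': 0 ⇒ 1;  out=∅∪out(1)=∅
  fail(9) 'ab': from fail(8)=0 chase 'b': 0 ⇒ 5;  out=∅∪out(5)=∅
  fail(14) 'ca': from fail(1)=0 chase 'a': 0 ⇒ 8;  out={3}∪out(8)={3}
  fail(3) 'ccb': from fail(2)=1 chase 'b': 1→0 ⇒ 5;  out=∅∪out(5)=∅
  fail(7) 'bca': from fail(6)=1 chase 'a': 1 ⇒ 14;  out={1}∪out(14)={1,3}
  fail(10) 'aba': from fail(9)=5 chase 'a': 5→0 ⇒ 8;  out=∅∪out(8)=∅
  fail(4) 'ccbc': from fail(3)=5 chase 'c': 5 ⇒ 6;  out={0}∪out(6)={0}
  fail(11) 'abab': from fail(10)=8 chase 'b': 8 ⇒ 9;  out=∅∪out(9)=∅
  fail(12) 'ababb': from fail(11)=9 chase 'b': 9→5→0 ⇒ 5;  out=∅∪out(5)=∅
  fail(13) 'ababba': from fail(12)=5 chase 'a': 5→0 ⇒ 8;  out={2}∪out(8)={2}

Run:
[0] read 'c'  n0⇒n1
[1] read 'b'  n1⇒n5 ·f
[2] read 'c'  n5⇒n6
[3] read 'a'  n6⇒n7  emit P1@[1:3],P3@[2:3]
[4] read 'a'  n7⇒n8 ·f
[5] read 'c'  n8⇒n1 ·f
[6] read 'c'  n1⇒n2
[7] read 'b'  n2⇒n3
[8] read 'c'  n3⇒n4  emit P0@[5:8]
[9] read 'c'  n4⇒n2 ·f
[10] read 'a'  n2⇒n14 ·f  emit P3@[9:10]
[11] read 'c'  n14⇒n1 ·f
[12] read 'a'  n1⇒n14  emit P3@[11:12]
[13] read 'c'  n14⇒n1 ·f
[14] read 'b'  n1⇒n5 ·f
[15] read 'c'  n5⇒n6
[16] read 'a'  n6⇒n7  emit P1@[14:16],P3@[15:16]
[17] read 'b'  n7⇒n9 ·f
[18] read 'c'  n9⇒n6 ·f
[19] read 'a'  n6⇒n7  emit P1@[17:19],P3@[18:19]
[20] read 'b'  n7⇒n9 ·f
[21] read 'c'  n9⇒n6 ·f
[22] read 'c'  n6⇒n2 ·f
[23] read 'b'  n2⇒n3
[24] read 'c'  n3⇒n4  emit P0@[21:24]
[25] read 'a'  n4⇒n7 ·f  emit P1@[23:25],P3@[24:25]
[26] read 'b'  n7⇒n9 ·f
[27] read 'a'  n9⇒n10
[28] read 'b'  n10⇒n11

Result: [[3,1],[3,3],[8,0],[10,3],[12,3],[16,1],[16,3],[19,1],[19,3],[24,0],[25,1],[25,3]]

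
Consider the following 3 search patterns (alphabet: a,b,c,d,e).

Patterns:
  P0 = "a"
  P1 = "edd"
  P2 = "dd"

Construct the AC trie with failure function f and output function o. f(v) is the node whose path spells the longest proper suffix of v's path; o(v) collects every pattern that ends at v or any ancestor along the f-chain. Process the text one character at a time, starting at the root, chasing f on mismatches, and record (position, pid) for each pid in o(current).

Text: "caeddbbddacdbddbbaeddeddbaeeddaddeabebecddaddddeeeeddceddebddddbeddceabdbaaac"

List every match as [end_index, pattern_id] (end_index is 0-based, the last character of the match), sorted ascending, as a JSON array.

Build:
Trie (insert patterns):
  n0 'ε': a→1 d→5 e→2
  n1 'a': ·  ←P0
  n2 'e': d→3
  n3 'ed': d→4
  n4 'edd': ·  ←P1
  n5 'd': d→6
  n6 'dd': ·  ←P2

Failure links (BFS by depth):
  fail(1) 'a': from fail(0)=0 chase 'a': 0 ⇒ 0;  out={0}∪out(0)={0}
  fail(2) 'e': from fail(0)=0 chase 'e': 0 ⇒ 0;  out=∅∪out(0)=∅
  fail(5) 'd': from fail(0)=0 chase 'd': 0 ⇒ 0;  out=∅∪out(0)=∅
  fail(3) 'ed': from fail(2)=0 chase 'd': 0 ⇒ 5;  out=∅∪out(5)=∅
  fail(6) 'dd': from fail(5)=0 chase 'd': 0 ⇒ 5;  out={2}∪out(5)={2}
  fail(4) 'edd': from fail(3)=5 chase 'd': 5 ⇒ 6;  out={1}∪out(6)={1,2}

Scan:
[0] read 'c'  n0⇒n0
[1] read 'a'  n0⇒n1  emit P0@[1:1]
[2] read 'e'  n1⇒n2 ·f
[3] read 'd'  n2⇒n3
[4] read 'd'  n3⇒n4  emit P1@[2:4],P2@[3:4]
[5] read 'b'  n4⇒n0 ·f
[6] read 'b'  n0⇒n0
[7] read 'd'  n0⇒n5
[8] read 'd'  n5⇒n6  emit P2@[7:8]
[9] read 'a'  n6⇒n1 ·f  emit P0@[9:9]
[10] read 'c'  n1⇒n0 ·f
[11] read 'd'  n0⇒n5
[12] read 'b'  n5⇒n0 ·f
[13] read 'd'  n0⇒n5
[14] read 'd'  n5⇒n6  emit P2@[13:14]
[15] read 'b'  n6⇒n0 ·f
[16] read 'b'  n0⇒n0
[17] read 'a'  n0⇒n1  emit P0@[17:17]
[18] read 'e'  n1⇒n2 ·f
[19] read 'd'  n2⇒n3
[20] read 'd'  n3⇒n4  emit P1@[18:20],P2@[19:20]
[21] read 'e'  n4⇒n2 ·f
[22] read 'd'  n2⇒n3
[23] read 'd'  n3⇒n4  emit P1@[21:23],P2@[22:23]
[24] read 'b'  n4⇒n0 ·f
[25] read 'a'  n0⇒n1  emit P0@[25:25]
[26] read 'e'  n1⇒n2 ·f
[27] read 'e'  n2⇒n2 ·f
[28] read 'd'  n2⇒n3
[29] read 'd'  n3⇒n4  emit P1@[27:29],P2@[28:29]
[30] read 'a'  n4⇒n1 ·f  emit P0@[30:30]
[31] read 'd'  n1⇒n5 ·f
[32] read 'd'  n5⇒n6  emit P2@[31:32]
[33] read 'e'  n6⇒n2 ·f
[34] read 'a'  n2⇒n1 ·f  emit P0@[34:34]
[35] read 'b'  n1⇒n0 ·f
[36] read 'e'  n0⇒n2
[37] read 'b'  n2⇒n0 ·f
[38] read 'e'  n0⇒n2
[39] read 'c'  n2⇒n0 ·f
[40] read 'd'  n0⇒n5
[41] read 'd'  n5⇒n6  emit P2@[40:41]
[42] read 'a'  n6⇒n1 ·f  emit P0@[42:42]
[43] read 'd'  n1⇒n5 ·f
[44] read 'd'  n5⇒n6  emit P2@[43:44]
[45] read 'd'  n6⇒n6 ·f  emit P2@[44:45]
[46] read 'd'  n6⇒n6 ·f  emit P2@[45:46]
[47] read 'e'  n6⇒n2 ·f
[48] read 'e'  n2⇒n2 ·f
[49] read 'e'  n2⇒n2 ·f
[50] read 'e'  n2⇒n2 ·f
[51] read 'd'  n2⇒n3
[52] read 'd'  n3⇒n4  emit P1@[50:52],P2@[51:52]
[53] read 'c'  n4⇒n0 ·f
[54] read 'e'  n0⇒n2
[55] read 'd'  n2⇒n3
[56] read 'd'  n3⇒n4  emit P1@[54:56],P2@[55:56]
[57] read 'e'  n4⇒n2 ·f
[58] read 'b'  n2⇒n0 ·f
[59] read 'd'  n0⇒n5
[60] read 'd'  n5⇒n6  emit P2@[59:60]
[61] read 'd'  n6⇒n6 ·f  emit P2@[60:61]
[62] read 'd'  n6⇒n6 ·f  emit P2@[61:62]
[63] read 'b'  n6⇒n0 ·f
[64] read 'e'  n0⇒n2
[65] read 'd'  n2⇒n3
[66] read 'd'  n3⇒n4  emit P1@[64:66],P2@[65:66]
[67] read 'c'  n4⇒n0 ·f
[68] read 'e'  n0⇒n2
[69] read 'a'  n2⇒n1 ·f  emit P0@[69:69]
[70] read 'b'  n1⇒n0 ·f
[71] read 'd'  n0⇒n5
[72] read 'b'  n5⇒n0 ·f
[73] read 'a'  n0⇒n1  emit P0@[73:73]
[74] read 'a'  n1⇒n1 ·f  emit P0@[74:74]
[75] read 'a'  n1⇒n1 ·f  emit P0@[75:75]
[76] read 'c'  n1⇒n0 ·f

All matches (sorted): [[1,0],[4,1],[4,2],[8,2],[9,0],[14,2],[17,0],[20,1],[20,2],[23,1],[23,2],[25,0],[29,1],[29,2],[30,0],[32,2],[34,0],[41,2],[42,0],[44,2],[45,2],[46,2],[52,1],[52,2],[56,1],[56,2],[60,2],[61,2],[62,2],[66,1],[66,2],[69,0],[73,0],[74,0],[75,0]]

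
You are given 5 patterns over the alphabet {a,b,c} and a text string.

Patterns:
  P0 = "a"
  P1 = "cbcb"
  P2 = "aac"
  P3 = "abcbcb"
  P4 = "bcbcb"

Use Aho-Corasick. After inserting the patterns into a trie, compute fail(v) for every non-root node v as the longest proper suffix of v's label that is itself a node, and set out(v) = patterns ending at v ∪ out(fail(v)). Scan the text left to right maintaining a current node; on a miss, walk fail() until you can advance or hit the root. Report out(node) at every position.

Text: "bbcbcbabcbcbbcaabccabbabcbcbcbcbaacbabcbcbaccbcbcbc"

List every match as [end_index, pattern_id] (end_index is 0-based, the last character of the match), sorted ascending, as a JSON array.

Build:
Trie (insert patterns):
  0='ε' goto a→1 b→13 c→2
  1='a' goto a→6 b→8  [P0 ends]
  2='c' goto b→3
  3='cb' goto c→4
  4='cbc' goto b→5
  5='cbcb' goto ·  [P1 ends]
  6='aa' goto c→7
  7='aac' goto ·  [P2 ends]
  8='ab' goto c→9
  9='abc' goto b→10
  10='abcb' goto c→11
  11='abcbc' goto b→12
  12='abcbcb' goto ·  [P3 ends]
  13='b' goto c→14
  14='bc' goto b→15
  15='bcb' goto c→16
  16='bcbc' goto b→17
  17='bcbcb' goto ·  [P4 ends]

BFS fail/out derivation:
  fail(1) 'a': from fail(0)=0 chase 'a': 0 ⇒ 0;  out={0}∪out(0)={0}
  fail(2) 'c': from fail(0)=0 chase 'c': 0 ⇒ 0;  out=∅∪out(0)=∅
  fail(13) 'b': from fail(0)=0 chase 'b': 0 ⇒ 0;  out=∅∪out(0)=∅
  fail(3) 'cb': from fail(2)=0 chase 'b': 0 ⇒ 13;  out=∅∪out(13)=∅
  fail(6) 'aa': from fail(1)=0 chase 'a': 0 ⇒ 1;  out=∅∪out(1)={0}
  fail(8) 'ab': from fail(1)=0 chase 'b': 0 ⇒ 13;  out=∅∪out(13)=∅
  fail(14) 'bc': from fail(13)=0 chase 'c': 0 ⇒ 2;  out=∅∪out(2)=∅
  fail(4) 'cbc': from fail(3)=13 chase 'c': 13 ⇒ 14;  out=∅∪out(14)=∅
  fail(7) 'aac': from fail(6)=1 chase 'c': 1→0 ⇒ 2;  out={2}∪out(2)={2}
  fail(9) 'abc': from fail(8)=13 chase 'c': 13 ⇒ 14;  out=∅∪out(14)=∅
  fail(15) 'bcb': from fail(14)=2 chase 'b': 2 ⇒ 3;  out=∅∪out(3)=∅
  fail(5) 'cbcb': from fail(4)=14 chase 'b': 14 ⇒ 15;  out={1}∪out(15)={1}
  fail(10) 'abcb': from fail(9)=14 chase 'b': 14 ⇒ 15;  out=∅∪out(15)=∅
  fail(16) 'bcbc': from fail(15)=3 chase 'c': 3 ⇒ 4;  out=∅∪out(4)=∅
  fail(11) 'abcbc': from fail(10)=15 chase 'c': 15 ⇒ 16;  out=∅∪out(16)=∅
  fail(17) 'bcbcb': from fail(16)=4 chase 'b': 4 ⇒ 5;  out={4}∪out(5)={1,4}
  fail(12) 'abcbcb': from fail(11)=16 chase 'b': 16 ⇒ 17;  out={3}∪out(17)={1,3,4}

Scan:
pos 0 'b': at 13
pos 1 'b': at 13 (via fail)
pos 2 'c': at 14
pos 3 'b': at 15
pos 4 'c': at 16
pos 5 'b': at 17  → match P1@[2:5],P4@[1:5]
pos 6 'a': at 1 (via fail)  → match P0@[6:6]
pos 7 'b': at 8
pos 8 'c': at 9
pos 9 'b': at 10
pos 10 'c': at 11
pos 11 'b': at 12  → match P1@[8:11],P3@[6:11],P4@[7:11]
pos 12 'b': at 13 (via fail)
pos 13 'c': at 14
pos 14 'a': at 1 (via fail)  → match P0@[14:14]
pos 15 'a': at 6  → match P0@[15:15]
pos 16 'b': at 8 (via fail)
pos 17 'c': at 9
pos 18 'c': at 2 (via fail)
pos 19 'a': at 1 (via fail)  → match P0@[19:19]
pos 20 'b': at 8
pos 21 'b': at 13 (via fail)
pos 22 'a': at 1 (via fail)  → match P0@[22:22]
pos 23 'b': at 8
pos 24 'c': at 9
pos 25 'b': at 10
pos 26 'c': at 11
pos 27 'b': at 12  → match P1@[24:27],P3@[22:27],P4@[23:27]
pos 28 'c': at 16 (via fail)
pos 29 'b': at 17  → match P1@[26:29],P4@[25:29]
pos 30 'c': at 16 (via fail)
pos 31 'b': at 17  → match P1@[28:31],P4@[27:31]
pos 32 'a': at 1 (via fail)  → match P0@[32:32]
pos 33 'a': at 6  → match P0@[33:33]
pos 34 'c': at 7  → match P2@[32:34]
pos 35 'b': at 3 (via fail)
pos 36 'a': at 1 (via fail)  → match P0@[36:36]
pos 37 'b': at 8
pos 38 'c': at 9
pos 39 'b': at 10
pos 40 'c': at 11
pos 41 'b': at 12  → match P1@[38:41],P3@[36:41],P4@[37:41]
pos 42 'a': at 1 (via fail)  → match P0@[42:42]
pos 43 'c': at 2 (via fail)
pos 44 'c': at 2 (via fail)
pos 45 'b': at 3
pos 46 'c': at 4
pos 47 'b': at 5  → match P1@[44:47]
pos 48 'c': at 16 (via fail)
pos 49 'b': at 17  → match P1@[46:49],P4@[45:49]
pos 50 'c': at 16 (via fail)

Result: [[5,1],[5,4],[6,0],[11,1],[11,3],[11,4],[14,0],[15,0],[19,0],[22,0],[27,1],[27,3],[27,4],[29,1],[29,4],[31,1],[31,4],[32,0],[33,0],[34,2],[36,0],[41,1],[41,3],[41,4],[42,0],[47,1],[49,1],[49,4]]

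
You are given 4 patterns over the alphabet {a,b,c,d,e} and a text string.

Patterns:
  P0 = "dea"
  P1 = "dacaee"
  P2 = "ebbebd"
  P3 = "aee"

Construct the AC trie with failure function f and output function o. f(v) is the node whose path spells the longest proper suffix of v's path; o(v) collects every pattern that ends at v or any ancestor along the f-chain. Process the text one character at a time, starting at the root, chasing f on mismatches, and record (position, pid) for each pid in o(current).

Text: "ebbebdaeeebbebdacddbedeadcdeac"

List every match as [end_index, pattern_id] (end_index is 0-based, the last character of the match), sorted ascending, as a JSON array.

Build automaton:
Trie (insert patterns):
  n0 'ε': a→15 d→1 e→9
  n1 'd': a→4 e→2
  n2 'de': a→3
  n3 'dea': ·  [P0 ends]
  n4 'da': c→5
  n5 'dac': a→6
  n6 'daca': e→7
  n7 'dacae': e→8
  n8 'dacaee': ·  [P1 ends]
  n9 'e': b→10
  n10 'eb': b→11
  n11 'ebb': e→12
  n12 'ebbe': b→13
  n13 'ebbeb': d→14
  n14 'ebbebd': ·  [P2 ends]
  n15 'a': e→16
  n16 'ae': e→17
  n17 'aee': ·  [P3 ends]

Failure links (BFS by depth):
  n1('d'): parent n0 fail=0; on 'd' 0 → fail=0;  out ∅∪∅=∅
  n9('e'): parent n0 fail=0; on 'e' 0 → fail=0;  out ∅∪∅=∅
  n15('a'): parent n0 fail=0; on 'a' 0 → fail=0;  out ∅∪∅=∅
  n2('de'): parent n1 fail=0; on 'e' 0 → fail=9;  out ∅∪∅=∅
  n4('da'): parent n1 fail=0; on 'a' 0 → fail=15;  out ∅∪∅=∅
  n10('eb'): parent n9 fail=0; on 'b' 0 → fail=0;  out ∅∪∅=∅
  n16('ae'): parent n15 fail=0; on 'e' 0 → fail=9;  out ∅∪∅=∅
  n3('dea'): parent n2 fail=9; on 'a' 9→0 → fail=15;  out {0}∪∅={0}
  n5('dac'): parent n4 fail=15; on 'c' 15→0 → fail=0;  out ∅∪∅=∅
  n11('ebb'): parent n10 fail=0; on 'b' 0 → fail=0;  out ∅∪∅=∅
  n17('aee'): parent n16 fail=9; on 'e' 9→0 → fail=9;  out {3}∪∅={3}
  n6('daca'): parent n5 fail=0; on 'a' 0 → fail=15;  out ∅∪∅=∅
  n12('ebbe'): parent n11 fail=0; on 'e' 0 → fail=9;  out ∅∪∅=∅
  n7('dacae'): parent n6 fail=15; on 'e' 15 → fail=16;  out ∅∪∅=∅
  n13('ebbeb'): parent n12 fail=9; on 'b' 9 → fail=10;  out ∅∪∅=∅
  n8('dacaee'): parent n7 fail=16; on 'e' 16 → fail=17;  out {1}∪{3}={1,3}
  n14('ebbebd'): parent n13 fail=10; on 'd' 10→0 → fail=1;  out {2}∪∅={2}

Run:
i=0 'e': node 0→9
i=1 'b': node 9→10
i=2 'b': node 10→11
i=3 'e': node 11→12
i=4 'b': node 12→13
i=5 'd': node 13→14  ** P2@[0:5]
i=6 'a': node 14→4 ·f
i=7 'e': node 4→16 ·f
i=8 'e': node 16→17  ** P3@[6:8]
i=9 'e': node 17→9 ·f
i=10 'b': node 9→10
i=11 'b': node 10→11
i=12 'e': node 11→12
i=13 'b': node 12→13
i=14 'd': node 13→14  ** P2@[9:14]
i=15 'a': node 14→4 ·f
i=16 'c': node 4→5
i=17 'd': node 5→1 ·f
i=18 'd': node 1→1 ·f
i=19 'b': node 1→0 ·f
i=20 'e': node 0→9
i=21 'd': node 9→1 ·f
i=22 'e': node 1→2
i=23 'a': node 2→3  ** P0@[21:23]
i=24 'd': node 3→1 ·f
i=25 'c': node 1→0 ·f
i=26 'd': node 0→1
i=27 'e': node 1→2
i=28 'a': node 2→3  ** P0@[26:28]
i=29 'c': node 3→0 ·f

Result: [[5,2],[8,3],[14,2],[23,0],[28,0]]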